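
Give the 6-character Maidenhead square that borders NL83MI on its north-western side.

NL83lj

Longitude subsquare m = 12; −1 → 11 = l.
Latitude subsquare i = 8; +1 → 9 = j.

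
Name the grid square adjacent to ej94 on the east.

FJ04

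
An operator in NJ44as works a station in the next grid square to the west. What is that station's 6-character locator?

Longitude subsquare a = 0; −1 → -1, wraps to 23 = x, carry into square.
Longitude square 4; −1 → 3.
The latitude characters are unchanged.

NJ34xs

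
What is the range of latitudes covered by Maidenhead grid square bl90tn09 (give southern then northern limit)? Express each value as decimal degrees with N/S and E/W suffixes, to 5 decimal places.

20.57917° N, 20.58333° N

Field B=1, L=11: +1·20° lon, +11·10° lat → SW at lon -160°, lat 20°.
Square 9, 0: +9·2° lon, +0·1° lat → SW at lon -142°, lat 20°.
Subsquare t=19, n=13: +19·0.0833333° lon, +13·0.0416667° lat → SW at lon -140.417°, lat 20.5417°.
Extended square 0, 9: +0·0.00833333° lon, +9·0.00416667° lat → SW at lon -140.417°, lat 20.5792°.
Cell spans 0.00833333° lon × 0.00416667° lat.
south 20.57917° N, north 20.58333° N.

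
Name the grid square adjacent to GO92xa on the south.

Latitude subsquare a = 0; −1 → -1, wraps to 23 = x, carry into square.
Latitude square 2; −1 → 1.
The longitude characters are unchanged.

GO91xx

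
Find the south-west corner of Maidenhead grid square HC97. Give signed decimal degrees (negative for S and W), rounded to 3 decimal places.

-63.000, -22.000

Field H=7, C=2: +7·20° lon, +2·10° lat → SW at lon -40°, lat -70°.
Square 9, 7: +9·2° lon, +7·1° lat → SW at lon -22°, lat -63°.
latitude -63.000, longitude -22.000.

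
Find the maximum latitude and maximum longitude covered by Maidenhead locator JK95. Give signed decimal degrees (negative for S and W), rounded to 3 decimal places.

Field J=9, K=10: +9·20° lon, +10·10° lat → SW at lon 0°, lat 10°.
Square 9, 5: +9·2° lon, +5·1° lat → SW at lon 18°, lat 15°.
Cell spans 2° lon × 1° lat. NE corner is SW corner plus one full cell.
latitude 16.000, longitude 20.000.

16.000, 20.000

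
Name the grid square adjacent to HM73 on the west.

Longitude square 7; −1 → 6.
The latitude characters are unchanged.

HM63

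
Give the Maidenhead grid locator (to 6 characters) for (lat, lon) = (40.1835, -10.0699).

Offset from 180°W / 90°S: lon 169.9301°, lat 130.1835°.
Field: lon ⌊169.9301/20⌋ = 8 → I; lat ⌊130.1835/10⌋ = 13 → N.
Square: lon ⌊9.9301/2⌋ = 4; lat ⌊0.1835/1⌋ = 0.
Subsquare: lon ⌊1.9301/0.0833333⌋ = 23 → x; lat ⌊0.1835/0.0416667⌋ = 4 → e.

IN40xe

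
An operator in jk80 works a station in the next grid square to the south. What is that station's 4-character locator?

JJ89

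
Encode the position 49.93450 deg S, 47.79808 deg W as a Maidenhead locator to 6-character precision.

GE60cb

Add 180° to longitude and 90° to latitude: 132.2019, 40.0655.
Field: lon ⌊132.2019/20⌋ = 6 → G; lat ⌊40.0655/10⌋ = 4 → E.
Square: lon ⌊12.2019/2⌋ = 6; lat ⌊0.0655/1⌋ = 0.
Subsquare: lon ⌊0.2019/0.0833333⌋ = 2 → c; lat ⌊0.0655/0.0416667⌋ = 1 → b.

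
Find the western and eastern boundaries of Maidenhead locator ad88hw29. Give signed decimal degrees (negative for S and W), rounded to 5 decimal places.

-163.40000, -163.39167

Field A=0, D=3: +0·20° lon, +3·10° lat → SW at lon -180°, lat -60°.
Square 8, 8: +8·2° lon, +8·1° lat → SW at lon -164°, lat -52°.
Subsquare h=7, w=22: +7·0.0833333° lon, +22·0.0416667° lat → SW at lon -163.417°, lat -51.0833°.
Extended square 2, 9: +2·0.00833333° lon, +9·0.00416667° lat → SW at lon -163.4°, lat -51.0458°.
Cell spans 0.00833333° lon × 0.00416667° lat.
west -163.40000, east -163.39167.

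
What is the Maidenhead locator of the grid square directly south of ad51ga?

AD50gx

Latitude subsquare a = 0; −1 → -1, wraps to 23 = x, carry into square.
Latitude square 1; −1 → 0.
The longitude characters are unchanged.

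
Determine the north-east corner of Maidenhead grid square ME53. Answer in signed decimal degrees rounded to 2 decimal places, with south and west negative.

Field M=12, E=4: +12·20° lon, +4·10° lat → SW at lon 60°, lat -50°.
Square 5, 3: +5·2° lon, +3·1° lat → SW at lon 70°, lat -47°.
Cell spans 2° lon × 1° lat. NE corner is SW corner plus one full cell.
latitude -46.00, longitude 72.00.

-46.00, 72.00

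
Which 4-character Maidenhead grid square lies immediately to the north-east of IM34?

Longitude square 3; +1 → 4.
Latitude square 4; +1 → 5.

IM45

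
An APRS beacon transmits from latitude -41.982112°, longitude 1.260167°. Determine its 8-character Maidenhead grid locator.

Shift to the Maidenhead origin (180°W, 90°S): lon 181.26017, lat 48.01789.
Field: 181.26017/20 → 9 → J, 48.01789/10 → 4 → E; chars JE.
Square: 1.26017/2 → 0, 8.01789/1 → 8; chars 08.
Subsquare: 1.26017/0.0833333 → 15 → p, 0.01789/0.0416667 → 0 → a; chars pa.
Extended square: 0.01017/0.00833333 → 1, 0.01789/0.00416667 → 4; chars 14.

JE08pa14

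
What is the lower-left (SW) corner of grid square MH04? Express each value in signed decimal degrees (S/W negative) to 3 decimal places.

-16.000, 60.000

Field M=12, H=7: +12·20° lon, +7·10° lat → SW at lon 60°, lat -20°.
Square 0, 4: +0·2° lon, +4·1° lat → SW at lon 60°, lat -16°.
latitude -16.000, longitude 60.000.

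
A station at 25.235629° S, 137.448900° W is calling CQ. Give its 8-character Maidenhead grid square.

Shift to the Maidenhead origin (180°W, 90°S): lon 42.55110, lat 64.76437.
Field (20°×10°, letters A–R): lon ⌊42.55110/20⌋ = 2 → C; lat ⌊64.76437/10⌋ = 6 → G.
Square (2°×1°, digits 0–9): lon ⌊2.55110/2⌋ = 1; lat ⌊4.76437/1⌋ = 4.
Subsquare (5′×2.5′, letters a–x): lon ⌊0.55110/0.0833333⌋ = 6 → g; lat ⌊0.76437/0.0416667⌋ = 18 → s.
Extended square (30″×15″, digits 0–9): lon ⌊0.05110/0.00833333⌋ = 6; lat ⌊0.01437/0.00416667⌋ = 3.

CG14gs63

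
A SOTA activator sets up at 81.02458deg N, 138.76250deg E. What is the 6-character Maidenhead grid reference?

Offset from 180°W / 90°S: lon 318.7625°, lat 171.0246°.
Field: 318.7625/20 → 15 → P, 171.0246/10 → 17 → R; chars PR.
Square: 18.7625/2 → 9, 1.0246/1 → 1; chars 91.
Subsquare: 0.7625/0.0833333 → 9 → j, 0.0246/0.0416667 → 0 → a; chars ja.

PR91ja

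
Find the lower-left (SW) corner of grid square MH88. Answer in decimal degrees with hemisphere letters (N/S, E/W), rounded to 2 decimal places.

Field M=12, H=7: +12·20° lon, +7·10° lat → SW at lon 60°, lat -20°.
Square 8, 8: +8·2° lon, +8·1° lat → SW at lon 76°, lat -12°.
latitude 12.00° S, longitude 76.00° E.

12.00° S, 76.00° E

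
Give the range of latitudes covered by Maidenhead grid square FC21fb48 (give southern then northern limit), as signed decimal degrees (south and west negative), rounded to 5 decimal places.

Field F=5, C=2: +5·20° lon, +2·10° lat → SW at lon -80°, lat -70°.
Square 2, 1: +2·2° lon, +1·1° lat → SW at lon -76°, lat -69°.
Subsquare f=5, b=1: +5·0.0833333° lon, +1·0.0416667° lat → SW at lon -75.5833°, lat -68.9583°.
Extended square 4, 8: +4·0.00833333° lon, +8·0.00416667° lat → SW at lon -75.55°, lat -68.925°.
Cell spans 0.00833333° lon × 0.00416667° lat.
south -68.92500, north -68.92083.

-68.92500, -68.92083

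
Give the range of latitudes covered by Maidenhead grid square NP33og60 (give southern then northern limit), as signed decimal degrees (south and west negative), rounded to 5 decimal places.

63.25000, 63.25417

Field N=13, P=15: +13·20° lon, +15·10° lat → SW at lon 80°, lat 60°.
Square 3, 3: +3·2° lon, +3·1° lat → SW at lon 86°, lat 63°.
Subsquare o=14, g=6: +14·0.0833333° lon, +6·0.0416667° lat → SW at lon 87.1667°, lat 63.25°.
Extended square 6, 0: +6·0.00833333° lon, +0·0.00416667° lat → SW at lon 87.2167°, lat 63.25°.
Cell spans 0.00833333° lon × 0.00416667° lat.
south 63.25000, north 63.25417.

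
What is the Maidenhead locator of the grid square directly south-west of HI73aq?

Longitude subsquare a = 0; −1 → -1, wraps to 23 = x, carry into square.
Longitude square 7; −1 → 6.
Latitude subsquare q = 16; −1 → 15 = p.

HI63xp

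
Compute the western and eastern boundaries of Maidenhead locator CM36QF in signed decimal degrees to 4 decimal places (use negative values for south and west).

-132.6667, -132.5833

Field C=2, M=12: +2·20° lon, +12·10° lat → SW at lon -140°, lat 30°.
Square 3, 6: +3·2° lon, +6·1° lat → SW at lon -134°, lat 36°.
Subsquare q=16, f=5: +16·0.0833333° lon, +5·0.0416667° lat → SW at lon -132.667°, lat 36.2083°.
Cell spans 0.0833333° lon × 0.0416667° lat.
west -132.6667, east -132.5833.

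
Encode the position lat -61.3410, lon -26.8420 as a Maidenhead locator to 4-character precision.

HC68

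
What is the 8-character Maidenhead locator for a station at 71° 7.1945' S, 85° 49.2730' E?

Offset from 180°W / 90°S: lon 265.82122°, lat 18.88009°.
Field (20°×10°, letters A–R): lon ⌊265.82122/20⌋ = 13 → N; lat ⌊18.88009/10⌋ = 1 → B.
Square (2°×1°, digits 0–9): lon ⌊5.82122/2⌋ = 2; lat ⌊8.88009/1⌋ = 8.
Subsquare (5′×2.5′, letters a–x): lon ⌊1.82122/0.0833333⌋ = 21 → v; lat ⌊0.88009/0.0416667⌋ = 21 → v.
Extended square (30″×15″, digits 0–9): lon ⌊0.07122/0.00833333⌋ = 8; lat ⌊0.00509/0.00416667⌋ = 1.

NB28vv81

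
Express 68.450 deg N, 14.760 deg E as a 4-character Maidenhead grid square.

JP78

Offset from 180°W / 90°S: lon 194.76°, lat 158.45°.
Field: 194.76/20 → 9 → J, 158.45/10 → 15 → P; chars JP.
Square: 14.76/2 → 7, 8.45/1 → 8; chars 78.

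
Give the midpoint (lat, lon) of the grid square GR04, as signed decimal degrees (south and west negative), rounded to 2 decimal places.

84.50, -59.00

Field G=6, R=17: +6·20° lon, +17·10° lat → SW at lon -60°, lat 80°.
Square 0, 4: +0·2° lon, +4·1° lat → SW at lon -60°, lat 84°.
Cell spans 2° lon × 1° lat. Centre is SW corner plus half of each.
latitude 84.50, longitude -59.00.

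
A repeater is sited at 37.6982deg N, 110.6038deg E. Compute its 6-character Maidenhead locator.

Shift to the Maidenhead origin (180°W, 90°S): lon 290.6038, lat 127.6982.
Field: 290.6038/20 → 14 → O, 127.6982/10 → 12 → M; chars OM.
Square: 10.6038/2 → 5, 7.6982/1 → 7; chars 57.
Subsquare: 0.6038/0.0833333 → 7 → h, 0.6982/0.0416667 → 16 → q; chars hq.

OM57hq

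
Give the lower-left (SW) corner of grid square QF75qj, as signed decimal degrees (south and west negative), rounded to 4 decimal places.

-34.6250, 155.3333

Field Q=16, F=5: +16·20° lon, +5·10° lat → SW at lon 140°, lat -40°.
Square 7, 5: +7·2° lon, +5·1° lat → SW at lon 154°, lat -35°.
Subsquare q=16, j=9: +16·0.0833333° lon, +9·0.0416667° lat → SW at lon 155.333°, lat -34.625°.
latitude -34.6250, longitude 155.3333.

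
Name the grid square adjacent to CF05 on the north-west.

BF96

Longitude square 0; −1 → -1, wraps to 9, carry into field.
Longitude field C = 2; −1 → 1 = B.
Latitude square 5; +1 → 6.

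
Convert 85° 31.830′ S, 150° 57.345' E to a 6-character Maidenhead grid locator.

QA54ll

Add 180° to longitude and 90° to latitude: 330.9557, 4.4695.
Field (20°×10°, letters A–R): 330.9557/20 → 16 → Q, 4.4695/10 → 0 → A; chars QA.
Square (2°×1°, digits 0–9): 10.9557/2 → 5, 4.4695/1 → 4; chars 54.
Subsquare (5′×2.5′, letters a–x): 0.9557/0.0833333 → 11 → l, 0.4695/0.0416667 → 11 → l; chars ll.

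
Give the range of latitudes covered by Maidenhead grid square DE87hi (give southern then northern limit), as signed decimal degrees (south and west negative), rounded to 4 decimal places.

-42.6667, -42.6250

Field D=3, E=4: +3·20° lon, +4·10° lat → SW at lon -120°, lat -50°.
Square 8, 7: +8·2° lon, +7·1° lat → SW at lon -104°, lat -43°.
Subsquare h=7, i=8: +7·0.0833333° lon, +8·0.0416667° lat → SW at lon -103.417°, lat -42.6667°.
Cell spans 0.0833333° lon × 0.0416667° lat.
south -42.6667, north -42.6250.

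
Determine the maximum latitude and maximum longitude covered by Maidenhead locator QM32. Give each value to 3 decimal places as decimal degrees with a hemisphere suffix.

33.000° N, 148.000° E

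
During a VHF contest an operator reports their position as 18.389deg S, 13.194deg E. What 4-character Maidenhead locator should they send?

Add 180° to longitude and 90° to latitude: 193.19, 71.61.
Field (20°×10°, letters A–R): 193.19/20 → 9 → J, 71.61/10 → 7 → H; chars JH.
Square (2°×1°, digits 0–9): 13.19/2 → 6, 1.61/1 → 1; chars 61.

JH61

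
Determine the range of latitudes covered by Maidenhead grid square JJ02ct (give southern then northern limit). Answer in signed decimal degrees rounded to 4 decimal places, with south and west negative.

Field J=9, J=9: +9·20° lon, +9·10° lat → SW at lon 0°, lat 0°.
Square 0, 2: +0·2° lon, +2·1° lat → SW at lon 0°, lat 2°.
Subsquare c=2, t=19: +2·0.0833333° lon, +19·0.0416667° lat → SW at lon 0.166667°, lat 2.79167°.
Cell spans 0.0833333° lon × 0.0416667° lat.
south 2.7917, north 2.8333.

2.7917, 2.8333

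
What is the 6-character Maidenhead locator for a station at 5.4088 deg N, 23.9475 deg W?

Add 180° to longitude and 90° to latitude: 156.0525, 95.4088.
Field (20°×10°, letters A–R): lon ⌊156.0525/20⌋ = 7 → H; lat ⌊95.4088/10⌋ = 9 → J.
Square (2°×1°, digits 0–9): lon ⌊16.0525/2⌋ = 8; lat ⌊5.4088/1⌋ = 5.
Subsquare (5′×2.5′, letters a–x): lon ⌊0.0525/0.0833333⌋ = 0 → a; lat ⌊0.4088/0.0416667⌋ = 9 → j.

HJ85aj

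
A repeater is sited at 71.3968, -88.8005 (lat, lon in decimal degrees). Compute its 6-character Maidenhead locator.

EQ51oj

Add 180° to longitude and 90° to latitude: 91.1995, 161.3968.
Field: lon ⌊91.1995/20⌋ = 4 → E; lat ⌊161.3968/10⌋ = 16 → Q.
Square: lon ⌊11.1995/2⌋ = 5; lat ⌊1.3968/1⌋ = 1.
Subsquare: lon ⌊1.1995/0.0833333⌋ = 14 → o; lat ⌊0.3968/0.0416667⌋ = 9 → j.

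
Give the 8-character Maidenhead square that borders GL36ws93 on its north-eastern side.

GL36xs04

Longitude extended square 9; +1 → 10, wraps to 0, carry into subsquare.
Longitude subsquare w = 22; +1 → 23 = x.
Latitude extended square 3; +1 → 4.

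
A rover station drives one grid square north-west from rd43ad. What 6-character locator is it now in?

RD33xe

Longitude subsquare a = 0; −1 → -1, wraps to 23 = x, carry into square.
Longitude square 4; −1 → 3.
Latitude subsquare d = 3; +1 → 4 = e.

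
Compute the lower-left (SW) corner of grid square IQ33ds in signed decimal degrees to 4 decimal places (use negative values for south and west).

Field I=8, Q=16: +8·20° lon, +16·10° lat → SW at lon -20°, lat 70°.
Square 3, 3: +3·2° lon, +3·1° lat → SW at lon -14°, lat 73°.
Subsquare d=3, s=18: +3·0.0833333° lon, +18·0.0416667° lat → SW at lon -13.75°, lat 73.75°.
latitude 73.7500, longitude -13.7500.

73.7500, -13.7500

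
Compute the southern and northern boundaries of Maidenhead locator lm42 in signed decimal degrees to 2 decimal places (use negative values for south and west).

32.00, 33.00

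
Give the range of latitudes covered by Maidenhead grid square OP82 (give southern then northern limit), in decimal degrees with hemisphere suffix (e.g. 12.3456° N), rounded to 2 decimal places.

Field O=14, P=15: +14·20° lon, +15·10° lat → SW at lon 100°, lat 60°.
Square 8, 2: +8·2° lon, +2·1° lat → SW at lon 116°, lat 62°.
Cell spans 2° lon × 1° lat.
south 62.00° N, north 63.00° N.

62.00° N, 63.00° N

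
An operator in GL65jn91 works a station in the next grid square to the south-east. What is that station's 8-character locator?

Longitude extended square 9; +1 → 10, wraps to 0, carry into subsquare.
Longitude subsquare j = 9; +1 → 10 = k.
Latitude extended square 1; −1 → 0.

GL65kn00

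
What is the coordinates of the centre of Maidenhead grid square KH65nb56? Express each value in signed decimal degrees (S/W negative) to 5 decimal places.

-14.93125, 33.12917

Field K=10, H=7: +10·20° lon, +7·10° lat → SW at lon 20°, lat -20°.
Square 6, 5: +6·2° lon, +5·1° lat → SW at lon 32°, lat -15°.
Subsquare n=13, b=1: +13·0.0833333° lon, +1·0.0416667° lat → SW at lon 33.0833°, lat -14.9583°.
Extended square 5, 6: +5·0.00833333° lon, +6·0.00416667° lat → SW at lon 33.125°, lat -14.9333°.
Cell spans 0.00833333° lon × 0.00416667° lat. Centre is SW corner plus half of each.
latitude -14.93125, longitude 33.12917.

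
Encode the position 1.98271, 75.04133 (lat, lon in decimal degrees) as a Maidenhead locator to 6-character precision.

MJ71mx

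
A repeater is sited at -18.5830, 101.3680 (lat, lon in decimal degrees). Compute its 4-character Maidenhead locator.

Shift to the Maidenhead origin (180°W, 90°S): lon 281.37, lat 71.42.
Field: lon ⌊281.37/20⌋ = 14 → O; lat ⌊71.42/10⌋ = 7 → H.
Square: lon ⌊1.37/2⌋ = 0; lat ⌊1.42/1⌋ = 1.

OH01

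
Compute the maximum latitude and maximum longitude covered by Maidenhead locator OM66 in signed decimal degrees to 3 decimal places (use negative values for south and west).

37.000, 114.000

Field O=14, M=12: +14·20° lon, +12·10° lat → SW at lon 100°, lat 30°.
Square 6, 6: +6·2° lon, +6·1° lat → SW at lon 112°, lat 36°.
Cell spans 2° lon × 1° lat. NE corner is SW corner plus one full cell.
latitude 37.000, longitude 114.000.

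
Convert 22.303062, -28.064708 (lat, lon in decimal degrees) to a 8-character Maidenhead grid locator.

Offset from 180°W / 90°S: lon 151.93529°, lat 112.30306°.
Field: lon ⌊151.93529/20⌋ = 7 → H; lat ⌊112.30306/10⌋ = 11 → L.
Square: lon ⌊11.93529/2⌋ = 5; lat ⌊2.30306/1⌋ = 2.
Subsquare: lon ⌊1.93529/0.0833333⌋ = 23 → x; lat ⌊0.30306/0.0416667⌋ = 7 → h.
Extended square: lon ⌊0.01863/0.00833333⌋ = 2; lat ⌊0.01140/0.00416667⌋ = 2.

HL52xh22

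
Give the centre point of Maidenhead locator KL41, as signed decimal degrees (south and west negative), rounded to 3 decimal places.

21.500, 29.000

Field K=10, L=11: +10·20° lon, +11·10° lat → SW at lon 20°, lat 20°.
Square 4, 1: +4·2° lon, +1·1° lat → SW at lon 28°, lat 21°.
Cell spans 2° lon × 1° lat. Centre is SW corner plus half of each.
latitude 21.500, longitude 29.000.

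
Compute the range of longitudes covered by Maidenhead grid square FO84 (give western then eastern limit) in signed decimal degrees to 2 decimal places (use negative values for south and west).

-64.00, -62.00

Field F=5, O=14: +5·20° lon, +14·10° lat → SW at lon -80°, lat 50°.
Square 8, 4: +8·2° lon, +4·1° lat → SW at lon -64°, lat 54°.
Cell spans 2° lon × 1° lat.
west -64.00, east -62.00.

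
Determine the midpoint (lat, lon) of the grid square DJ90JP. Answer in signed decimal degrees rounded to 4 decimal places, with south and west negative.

0.6458, -101.2083

Field D=3, J=9: +3·20° lon, +9·10° lat → SW at lon -120°, lat 0°.
Square 9, 0: +9·2° lon, +0·1° lat → SW at lon -102°, lat 0°.
Subsquare j=9, p=15: +9·0.0833333° lon, +15·0.0416667° lat → SW at lon -101.25°, lat 0.625°.
Cell spans 0.0833333° lon × 0.0416667° lat. Centre is SW corner plus half of each.
latitude 0.6458, longitude -101.2083.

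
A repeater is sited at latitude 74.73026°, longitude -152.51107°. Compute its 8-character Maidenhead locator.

BQ34rr85

Offset from 180°W / 90°S: lon 27.48893°, lat 164.73026°.
Field: lon ⌊27.48893/20⌋ = 1 → B; lat ⌊164.73026/10⌋ = 16 → Q.
Square: lon ⌊7.48893/2⌋ = 3; lat ⌊4.73026/1⌋ = 4.
Subsquare: lon ⌊1.48893/0.0833333⌋ = 17 → r; lat ⌊0.73026/0.0416667⌋ = 17 → r.
Extended square: lon ⌊0.07226/0.00833333⌋ = 8; lat ⌊0.02193/0.00416667⌋ = 5.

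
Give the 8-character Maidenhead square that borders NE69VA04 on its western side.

NE69ua94

Longitude extended square 0; −1 → -1, wraps to 9, carry into subsquare.
Longitude subsquare v = 21; −1 → 20 = u.
The latitude characters are unchanged.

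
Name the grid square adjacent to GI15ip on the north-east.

Longitude subsquare i = 8; +1 → 9 = j.
Latitude subsquare p = 15; +1 → 16 = q.

GI15jq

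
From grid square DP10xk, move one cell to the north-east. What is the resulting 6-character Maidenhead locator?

DP20al

Longitude subsquare x = 23; +1 → 24, wraps to 0 = a, carry into square.
Longitude square 1; +1 → 2.
Latitude subsquare k = 10; +1 → 11 = l.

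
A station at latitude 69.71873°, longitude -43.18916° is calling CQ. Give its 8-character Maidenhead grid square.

Offset from 180°W / 90°S: lon 136.81084°, lat 159.71873°.
Field: lon ⌊136.81084/20⌋ = 6 → G; lat ⌊159.71873/10⌋ = 15 → P.
Square: lon ⌊16.81084/2⌋ = 8; lat ⌊9.71873/1⌋ = 9.
Subsquare: lon ⌊0.81084/0.0833333⌋ = 9 → j; lat ⌊0.71873/0.0416667⌋ = 17 → r.
Extended square: lon ⌊0.06084/0.00833333⌋ = 7; lat ⌊0.01040/0.00416667⌋ = 2.

GP89jr72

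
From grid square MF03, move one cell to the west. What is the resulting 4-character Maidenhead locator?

LF93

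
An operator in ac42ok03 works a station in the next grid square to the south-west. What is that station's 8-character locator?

Longitude extended square 0; −1 → -1, wraps to 9, carry into subsquare.
Longitude subsquare o = 14; −1 → 13 = n.
Latitude extended square 3; −1 → 2.

AC42nk92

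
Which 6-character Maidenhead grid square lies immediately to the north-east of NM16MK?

NM16nl

Longitude subsquare m = 12; +1 → 13 = n.
Latitude subsquare k = 10; +1 → 11 = l.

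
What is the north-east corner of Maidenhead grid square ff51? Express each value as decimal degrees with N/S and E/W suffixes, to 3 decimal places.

Field F=5, F=5: +5·20° lon, +5·10° lat → SW at lon -80°, lat -40°.
Square 5, 1: +5·2° lon, +1·1° lat → SW at lon -70°, lat -39°.
Cell spans 2° lon × 1° lat. NE corner is SW corner plus one full cell.
latitude 38.000° S, longitude 68.000° W.

38.000° S, 68.000° W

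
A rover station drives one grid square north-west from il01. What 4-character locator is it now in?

HL92

Longitude square 0; −1 → -1, wraps to 9, carry into field.
Longitude field I = 8; −1 → 7 = H.
Latitude square 1; +1 → 2.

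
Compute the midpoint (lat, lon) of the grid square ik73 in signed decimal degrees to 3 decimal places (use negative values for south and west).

Field I=8, K=10: +8·20° lon, +10·10° lat → SW at lon -20°, lat 10°.
Square 7, 3: +7·2° lon, +3·1° lat → SW at lon -6°, lat 13°.
Cell spans 2° lon × 1° lat. Centre is SW corner plus half of each.
latitude 13.500, longitude -5.000.

13.500, -5.000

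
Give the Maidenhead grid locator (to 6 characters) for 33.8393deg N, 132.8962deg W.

Add 180° to longitude and 90° to latitude: 47.1038, 123.8393.
Field (20°×10°, letters A–R): 47.1038/20 → 2 → C, 123.8393/10 → 12 → M; chars CM.
Square (2°×1°, digits 0–9): 7.1038/2 → 3, 3.8393/1 → 3; chars 33.
Subsquare (5′×2.5′, letters a–x): 1.1038/0.0833333 → 13 → n, 0.8393/0.0416667 → 20 → u; chars nu.

CM33nu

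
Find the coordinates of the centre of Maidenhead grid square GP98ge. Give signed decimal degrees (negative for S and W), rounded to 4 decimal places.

68.1875, -41.4583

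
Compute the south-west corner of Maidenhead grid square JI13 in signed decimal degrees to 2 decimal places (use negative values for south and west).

Field J=9, I=8: +9·20° lon, +8·10° lat → SW at lon 0°, lat -10°.
Square 1, 3: +1·2° lon, +3·1° lat → SW at lon 2°, lat -7°.
latitude -7.00, longitude 2.00.

-7.00, 2.00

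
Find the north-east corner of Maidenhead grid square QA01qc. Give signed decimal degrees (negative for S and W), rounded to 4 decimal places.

Field Q=16, A=0: +16·20° lon, +0·10° lat → SW at lon 140°, lat -90°.
Square 0, 1: +0·2° lon, +1·1° lat → SW at lon 140°, lat -89°.
Subsquare q=16, c=2: +16·0.0833333° lon, +2·0.0416667° lat → SW at lon 141.333°, lat -88.9167°.
Cell spans 0.0833333° lon × 0.0416667° lat. NE corner is SW corner plus one full cell.
latitude -88.8750, longitude 141.4167.

-88.8750, 141.4167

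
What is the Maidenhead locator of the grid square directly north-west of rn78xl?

RN78wm

Longitude subsquare x = 23; −1 → 22 = w.
Latitude subsquare l = 11; +1 → 12 = m.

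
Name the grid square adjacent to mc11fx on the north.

MC12fa

Latitude subsquare x = 23; +1 → 24, wraps to 0 = a, carry into square.
Latitude square 1; +1 → 2.
The longitude characters are unchanged.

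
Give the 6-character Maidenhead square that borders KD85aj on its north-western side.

Longitude subsquare a = 0; −1 → -1, wraps to 23 = x, carry into square.
Longitude square 8; −1 → 7.
Latitude subsquare j = 9; +1 → 10 = k.

KD75xk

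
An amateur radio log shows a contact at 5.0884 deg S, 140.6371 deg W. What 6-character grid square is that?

BI94qv

Add 180° to longitude and 90° to latitude: 39.3629, 84.9116.
Field: 39.3629/20 → 1 → B, 84.9116/10 → 8 → I; chars BI.
Square: 19.3629/2 → 9, 4.9116/1 → 4; chars 94.
Subsquare: 1.3629/0.0833333 → 16 → q, 0.9116/0.0416667 → 21 → v; chars qv.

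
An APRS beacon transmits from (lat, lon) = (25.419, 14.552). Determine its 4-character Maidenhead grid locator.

JL75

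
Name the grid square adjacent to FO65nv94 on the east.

FO65ov04

Longitude extended square 9; +1 → 10, wraps to 0, carry into subsquare.
Longitude subsquare n = 13; +1 → 14 = o.
The latitude characters are unchanged.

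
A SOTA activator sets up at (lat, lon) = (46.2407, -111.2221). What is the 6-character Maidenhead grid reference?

DN46jf

Shift to the Maidenhead origin (180°W, 90°S): lon 68.7779, lat 136.2407.
Field (20°×10°, letters A–R): 68.7779/20 → 3 → D, 136.2407/10 → 13 → N; chars DN.
Square (2°×1°, digits 0–9): 8.7779/2 → 4, 6.2407/1 → 6; chars 46.
Subsquare (5′×2.5′, letters a–x): 0.7779/0.0833333 → 9 → j, 0.2407/0.0416667 → 5 → f; chars jf.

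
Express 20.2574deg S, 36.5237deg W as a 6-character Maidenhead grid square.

HG19rr

Shift to the Maidenhead origin (180°W, 90°S): lon 143.4763, lat 69.7426.
Field: 143.4763/20 → 7 → H, 69.7426/10 → 6 → G; chars HG.
Square: 3.4763/2 → 1, 9.7426/1 → 9; chars 19.
Subsquare: 1.4763/0.0833333 → 17 → r, 0.7426/0.0416667 → 17 → r; chars rr.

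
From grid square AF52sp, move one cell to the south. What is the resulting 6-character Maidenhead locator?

Latitude subsquare p = 15; −1 → 14 = o.
The longitude characters are unchanged.

AF52so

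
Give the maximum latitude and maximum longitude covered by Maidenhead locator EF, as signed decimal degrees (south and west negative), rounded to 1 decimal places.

-30.0, -80.0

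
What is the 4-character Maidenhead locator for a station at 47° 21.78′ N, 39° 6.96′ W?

Add 180° to longitude and 90° to latitude: 140.88, 137.36.
Field: lon ⌊140.88/20⌋ = 7 → H; lat ⌊137.36/10⌋ = 13 → N.
Square: lon ⌊0.88/2⌋ = 0; lat ⌊7.36/1⌋ = 7.

HN07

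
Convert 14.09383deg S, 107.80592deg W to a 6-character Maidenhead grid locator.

DH65cv

Add 180° to longitude and 90° to latitude: 72.1941, 75.9062.
Field: 72.1941/20 → 3 → D, 75.9062/10 → 7 → H; chars DH.
Square: 12.1941/2 → 6, 5.9062/1 → 5; chars 65.
Subsquare: 0.1941/0.0833333 → 2 → c, 0.9062/0.0416667 → 21 → v; chars cv.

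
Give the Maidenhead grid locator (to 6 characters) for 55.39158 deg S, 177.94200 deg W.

AD14ao

Offset from 180°W / 90°S: lon 2.0580°, lat 34.6084°.
Field: lon ⌊2.0580/20⌋ = 0 → A; lat ⌊34.6084/10⌋ = 3 → D.
Square: lon ⌊2.0580/2⌋ = 1; lat ⌊4.6084/1⌋ = 4.
Subsquare: lon ⌊0.0580/0.0833333⌋ = 0 → a; lat ⌊0.6084/0.0416667⌋ = 14 → o.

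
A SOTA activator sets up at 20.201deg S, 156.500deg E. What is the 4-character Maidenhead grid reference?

QG89

Offset from 180°W / 90°S: lon 336.50°, lat 69.80°.
Field: lon ⌊336.50/20⌋ = 16 → Q; lat ⌊69.80/10⌋ = 6 → G.
Square: lon ⌊16.50/2⌋ = 8; lat ⌊9.80/1⌋ = 9.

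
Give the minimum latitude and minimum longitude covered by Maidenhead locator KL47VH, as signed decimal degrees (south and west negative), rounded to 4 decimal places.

Field K=10, L=11: +10·20° lon, +11·10° lat → SW at lon 20°, lat 20°.
Square 4, 7: +4·2° lon, +7·1° lat → SW at lon 28°, lat 27°.
Subsquare v=21, h=7: +21·0.0833333° lon, +7·0.0416667° lat → SW at lon 29.75°, lat 27.2917°.
latitude 27.2917, longitude 29.7500.

27.2917, 29.7500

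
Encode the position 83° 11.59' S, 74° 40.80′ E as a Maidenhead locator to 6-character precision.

Offset from 180°W / 90°S: lon 254.6800°, lat 6.8068°.
Field (20°×10°, letters A–R): lon ⌊254.6800/20⌋ = 12 → M; lat ⌊6.8068/10⌋ = 0 → A.
Square (2°×1°, digits 0–9): lon ⌊14.6800/2⌋ = 7; lat ⌊6.8068/1⌋ = 6.
Subsquare (5′×2.5′, letters a–x): lon ⌊0.6800/0.0833333⌋ = 8 → i; lat ⌊0.8068/0.0416667⌋ = 19 → t.

MA76it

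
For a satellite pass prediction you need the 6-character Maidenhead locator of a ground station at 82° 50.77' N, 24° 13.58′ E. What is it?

KR22cu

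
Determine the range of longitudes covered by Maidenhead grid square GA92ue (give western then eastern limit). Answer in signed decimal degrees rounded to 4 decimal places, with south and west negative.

-40.3333, -40.2500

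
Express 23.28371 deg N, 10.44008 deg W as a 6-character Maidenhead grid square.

Add 180° to longitude and 90° to latitude: 169.5599, 113.2837.
Field: 169.5599/20 → 8 → I, 113.2837/10 → 11 → L; chars IL.
Square: 9.5599/2 → 4, 3.2837/1 → 3; chars 43.
Subsquare: 1.5599/0.0833333 → 18 → s, 0.2837/0.0416667 → 6 → g; chars sg.

IL43sg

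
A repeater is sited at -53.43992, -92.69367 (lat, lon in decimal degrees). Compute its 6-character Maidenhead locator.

Shift to the Maidenhead origin (180°W, 90°S): lon 87.3063, lat 36.5601.
Field: lon ⌊87.3063/20⌋ = 4 → E; lat ⌊36.5601/10⌋ = 3 → D.
Square: lon ⌊7.3063/2⌋ = 3; lat ⌊6.5601/1⌋ = 6.
Subsquare: lon ⌊1.3063/0.0833333⌋ = 15 → p; lat ⌊0.5601/0.0416667⌋ = 13 → n.

ED36pn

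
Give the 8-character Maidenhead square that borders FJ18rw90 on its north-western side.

Longitude extended square 9; −1 → 8.
Latitude extended square 0; +1 → 1.

FJ18rw81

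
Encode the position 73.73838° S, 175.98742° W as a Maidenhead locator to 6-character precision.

AB26ag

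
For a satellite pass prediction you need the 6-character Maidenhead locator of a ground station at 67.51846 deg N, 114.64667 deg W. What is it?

DP27qm

Add 180° to longitude and 90° to latitude: 65.3533, 157.5185.
Field: lon ⌊65.3533/20⌋ = 3 → D; lat ⌊157.5185/10⌋ = 15 → P.
Square: lon ⌊5.3533/2⌋ = 2; lat ⌊7.5185/1⌋ = 7.
Subsquare: lon ⌊1.3533/0.0833333⌋ = 16 → q; lat ⌊0.5185/0.0416667⌋ = 12 → m.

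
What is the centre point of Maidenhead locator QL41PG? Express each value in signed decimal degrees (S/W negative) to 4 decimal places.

Field Q=16, L=11: +16·20° lon, +11·10° lat → SW at lon 140°, lat 20°.
Square 4, 1: +4·2° lon, +1·1° lat → SW at lon 148°, lat 21°.
Subsquare p=15, g=6: +15·0.0833333° lon, +6·0.0416667° lat → SW at lon 149.25°, lat 21.25°.
Cell spans 0.0833333° lon × 0.0416667° lat. Centre is SW corner plus half of each.
latitude 21.2708, longitude 149.2917.

21.2708, 149.2917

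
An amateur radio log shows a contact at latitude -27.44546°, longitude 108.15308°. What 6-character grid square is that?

OG42bn

Add 180° to longitude and 90° to latitude: 288.1531, 62.5545.
Field: lon ⌊288.1531/20⌋ = 14 → O; lat ⌊62.5545/10⌋ = 6 → G.
Square: lon ⌊8.1531/2⌋ = 4; lat ⌊2.5545/1⌋ = 2.
Subsquare: lon ⌊0.1531/0.0833333⌋ = 1 → b; lat ⌊0.5545/0.0416667⌋ = 13 → n.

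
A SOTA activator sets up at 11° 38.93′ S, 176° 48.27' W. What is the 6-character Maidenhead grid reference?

Offset from 180°W / 90°S: lon 3.1955°, lat 78.3512°.
Field: lon ⌊3.1955/20⌋ = 0 → A; lat ⌊78.3512/10⌋ = 7 → H.
Square: lon ⌊3.1955/2⌋ = 1; lat ⌊8.3512/1⌋ = 8.
Subsquare: lon ⌊1.1955/0.0833333⌋ = 14 → o; lat ⌊0.3512/0.0416667⌋ = 8 → i.

AH18oi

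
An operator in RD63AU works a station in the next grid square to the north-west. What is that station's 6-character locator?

Longitude subsquare a = 0; −1 → -1, wraps to 23 = x, carry into square.
Longitude square 6; −1 → 5.
Latitude subsquare u = 20; +1 → 21 = v.

RD53xv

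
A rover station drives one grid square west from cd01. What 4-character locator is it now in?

Longitude square 0; −1 → -1, wraps to 9, carry into field.
Longitude field C = 2; −1 → 1 = B.
The latitude characters are unchanged.

BD91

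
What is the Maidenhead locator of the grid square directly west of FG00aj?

EG90xj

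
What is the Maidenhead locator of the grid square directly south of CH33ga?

CH32gx

Latitude subsquare a = 0; −1 → -1, wraps to 23 = x, carry into square.
Latitude square 3; −1 → 2.
The longitude characters are unchanged.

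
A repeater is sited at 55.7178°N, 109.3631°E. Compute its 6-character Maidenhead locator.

Add 180° to longitude and 90° to latitude: 289.3631, 145.7178.
Field (20°×10°, letters A–R): 289.3631/20 → 14 → O, 145.7178/10 → 14 → O; chars OO.
Square (2°×1°, digits 0–9): 9.3631/2 → 4, 5.7178/1 → 5; chars 45.
Subsquare (5′×2.5′, letters a–x): 1.3631/0.0833333 → 16 → q, 0.7178/0.0416667 → 17 → r; chars qr.

OO45qr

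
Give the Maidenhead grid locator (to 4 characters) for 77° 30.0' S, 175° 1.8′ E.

Offset from 180°W / 90°S: lon 355.03°, lat 12.50°.
Field: 355.03/20 → 17 → R, 12.50/10 → 1 → B; chars RB.
Square: 15.03/2 → 7, 2.50/1 → 2; chars 72.

RB72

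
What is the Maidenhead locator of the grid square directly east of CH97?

DH07

Longitude square 9; +1 → 10, wraps to 0, carry into field.
Longitude field C = 2; +1 → 3 = D.
The latitude characters are unchanged.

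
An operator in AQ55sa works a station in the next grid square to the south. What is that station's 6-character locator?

Latitude subsquare a = 0; −1 → -1, wraps to 23 = x, carry into square.
Latitude square 5; −1 → 4.
The longitude characters are unchanged.

AQ54sx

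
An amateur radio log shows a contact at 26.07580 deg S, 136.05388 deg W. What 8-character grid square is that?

Offset from 180°W / 90°S: lon 43.94612°, lat 63.92420°.
Field: lon ⌊43.94612/20⌋ = 2 → C; lat ⌊63.92420/10⌋ = 6 → G.
Square: lon ⌊3.94612/2⌋ = 1; lat ⌊3.92420/1⌋ = 3.
Subsquare: lon ⌊1.94612/0.0833333⌋ = 23 → x; lat ⌊0.92420/0.0416667⌋ = 22 → w.
Extended square: lon ⌊0.02945/0.00833333⌋ = 3; lat ⌊0.00753/0.00416667⌋ = 1.

CG13xw31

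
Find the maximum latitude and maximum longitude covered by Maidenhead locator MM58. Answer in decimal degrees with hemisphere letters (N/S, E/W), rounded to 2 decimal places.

39.00° N, 72.00° E

Field M=12, M=12: +12·20° lon, +12·10° lat → SW at lon 60°, lat 30°.
Square 5, 8: +5·2° lon, +8·1° lat → SW at lon 70°, lat 38°.
Cell spans 2° lon × 1° lat. NE corner is SW corner plus one full cell.
latitude 39.00° N, longitude 72.00° E.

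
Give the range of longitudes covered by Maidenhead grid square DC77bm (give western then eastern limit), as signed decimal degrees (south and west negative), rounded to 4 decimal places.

Field D=3, C=2: +3·20° lon, +2·10° lat → SW at lon -120°, lat -70°.
Square 7, 7: +7·2° lon, +7·1° lat → SW at lon -106°, lat -63°.
Subsquare b=1, m=12: +1·0.0833333° lon, +12·0.0416667° lat → SW at lon -105.917°, lat -62.5°.
Cell spans 0.0833333° lon × 0.0416667° lat.
west -105.9167, east -105.8333.

-105.9167, -105.8333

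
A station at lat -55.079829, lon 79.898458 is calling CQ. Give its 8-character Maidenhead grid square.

MD94ww70

Shift to the Maidenhead origin (180°W, 90°S): lon 259.89846, lat 34.92017.
Field: 259.89846/20 → 12 → M, 34.92017/10 → 3 → D; chars MD.
Square: 19.89846/2 → 9, 4.92017/1 → 4; chars 94.
Subsquare: 1.89846/0.0833333 → 22 → w, 0.92017/0.0416667 → 22 → w; chars ww.
Extended square: 0.06512/0.00833333 → 7, 0.00350/0.00416667 → 0; chars 70.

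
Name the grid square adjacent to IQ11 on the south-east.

IQ20

Longitude square 1; +1 → 2.
Latitude square 1; −1 → 0.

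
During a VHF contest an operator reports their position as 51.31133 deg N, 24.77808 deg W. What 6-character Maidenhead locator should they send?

Offset from 180°W / 90°S: lon 155.2219°, lat 141.3113°.
Field: 155.2219/20 → 7 → H, 141.3113/10 → 14 → O; chars HO.
Square: 15.2219/2 → 7, 1.3113/1 → 1; chars 71.
Subsquare: 1.2219/0.0833333 → 14 → o, 0.3113/0.0416667 → 7 → h; chars oh.

HO71oh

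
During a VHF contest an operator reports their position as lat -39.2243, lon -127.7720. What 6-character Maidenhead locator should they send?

Shift to the Maidenhead origin (180°W, 90°S): lon 52.2280, lat 50.7757.
Field: 52.2280/20 → 2 → C, 50.7757/10 → 5 → F; chars CF.
Square: 12.2280/2 → 6, 0.7757/1 → 0; chars 60.
Subsquare: 0.2280/0.0833333 → 2 → c, 0.7757/0.0416667 → 18 → s; chars cs.

CF60cs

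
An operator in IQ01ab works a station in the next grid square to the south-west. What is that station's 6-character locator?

Longitude subsquare a = 0; −1 → -1, wraps to 23 = x, carry into square.
Longitude square 0; −1 → -1, wraps to 9, carry into field.
Longitude field I = 8; −1 → 7 = H.
Latitude subsquare b = 1; −1 → 0 = a.

HQ91xa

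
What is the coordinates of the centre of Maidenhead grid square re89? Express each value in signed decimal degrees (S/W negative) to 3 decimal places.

-40.500, 177.000

Field R=17, E=4: +17·20° lon, +4·10° lat → SW at lon 160°, lat -50°.
Square 8, 9: +8·2° lon, +9·1° lat → SW at lon 176°, lat -41°.
Cell spans 2° lon × 1° lat. Centre is SW corner plus half of each.
latitude -40.500, longitude 177.000.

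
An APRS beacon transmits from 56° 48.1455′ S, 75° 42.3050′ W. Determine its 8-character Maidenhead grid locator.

FD23de57

Offset from 180°W / 90°S: lon 104.29492°, lat 33.19758°.
Field: lon ⌊104.29492/20⌋ = 5 → F; lat ⌊33.19758/10⌋ = 3 → D.
Square: lon ⌊4.29492/2⌋ = 2; lat ⌊3.19758/1⌋ = 3.
Subsquare: lon ⌊0.29492/0.0833333⌋ = 3 → d; lat ⌊0.19758/0.0416667⌋ = 4 → e.
Extended square: lon ⌊0.04492/0.00833333⌋ = 5; lat ⌊0.03091/0.00416667⌋ = 7.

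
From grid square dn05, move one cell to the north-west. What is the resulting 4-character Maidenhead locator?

Longitude square 0; −1 → -1, wraps to 9, carry into field.
Longitude field D = 3; −1 → 2 = C.
Latitude square 5; +1 → 6.

CN96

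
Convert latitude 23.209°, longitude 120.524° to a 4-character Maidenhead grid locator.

PL03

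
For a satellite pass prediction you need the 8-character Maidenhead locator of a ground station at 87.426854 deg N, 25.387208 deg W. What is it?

Offset from 180°W / 90°S: lon 154.61279°, lat 177.42685°.
Field: lon ⌊154.61279/20⌋ = 7 → H; lat ⌊177.42685/10⌋ = 17 → R.
Square: lon ⌊14.61279/2⌋ = 7; lat ⌊7.42685/1⌋ = 7.
Subsquare: lon ⌊0.61279/0.0833333⌋ = 7 → h; lat ⌊0.42685/0.0416667⌋ = 10 → k.
Extended square: lon ⌊0.02946/0.00833333⌋ = 3; lat ⌊0.01019/0.00416667⌋ = 2.

HR77hk32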